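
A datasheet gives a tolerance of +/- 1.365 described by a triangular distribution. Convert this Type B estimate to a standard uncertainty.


u_B = half_width / sqrt(6)
u_B = 1.365 / 2.4494897
u_B = 0.5573

0.5573


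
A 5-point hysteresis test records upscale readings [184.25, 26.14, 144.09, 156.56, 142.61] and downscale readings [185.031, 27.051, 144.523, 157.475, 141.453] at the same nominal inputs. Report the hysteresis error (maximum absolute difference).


|184.25 - 185.031| = 0.7810
|26.14 - 27.051| = 0.9110
|144.09 - 144.523| = 0.4330
|156.56 - 157.475| = 0.9150
|142.61 - 141.453| = 1.1570
hysteresis = max(diffs) = 1.1570

1.1570


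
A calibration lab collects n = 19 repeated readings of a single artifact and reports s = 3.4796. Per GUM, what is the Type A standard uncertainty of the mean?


u_A = s / sqrt(n)
u_A = 3.4796 / sqrt(19)
u_A = 3.4796 / 4.3588989
u_A = 0.7983

0.7983


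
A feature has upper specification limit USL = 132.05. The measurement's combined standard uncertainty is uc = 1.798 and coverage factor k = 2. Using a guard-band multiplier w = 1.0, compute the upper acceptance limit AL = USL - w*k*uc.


U = k * uc = 2 * 1.798 = 3.596
guard band g = w * U = 1.0 * 3.596 = 3.596
AL = USL - g = 132.05 - 3.596
AL = 128.4540

128.4540


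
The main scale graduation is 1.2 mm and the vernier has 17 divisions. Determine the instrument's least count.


LC = MSD / n_div
= 1.2 / 17
= 0.0706

0.0706


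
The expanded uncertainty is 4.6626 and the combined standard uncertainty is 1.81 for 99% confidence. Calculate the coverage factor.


k = U / uc
k = 4.6626 / 1.81
k = 2.576

2.576


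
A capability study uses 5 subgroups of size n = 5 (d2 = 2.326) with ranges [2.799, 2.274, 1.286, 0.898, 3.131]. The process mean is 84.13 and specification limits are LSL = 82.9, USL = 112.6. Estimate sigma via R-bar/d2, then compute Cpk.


R_bar = (2.799 + 2.274 + 1.286 + 0.898 + 3.131) / 5 = 2.0776
sigma = R_bar / d2 = 2.0776 / 2.326 = 0.89320722
Cp = (USL - LSL)/(6*sigma) = (112.6 - 82.9)/(6*0.89320722) = 5.5418
Cpu = (112.6 - 84.13)/(3*0.89320722) = 10.6246
Cpl = (84.13 - 82.9)/(3*0.89320722) = 0.4590
Cpk = min(Cpu, Cpl) = 0.4590

0.4590


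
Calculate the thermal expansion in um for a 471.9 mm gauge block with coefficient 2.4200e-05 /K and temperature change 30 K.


dL = L * alpha * dT
= 471.9 * 2.4200e-05 * 30
= 0.3425994 mm
dL_um = 0.3425994 * 1000 = 342.5994 um

342.5994


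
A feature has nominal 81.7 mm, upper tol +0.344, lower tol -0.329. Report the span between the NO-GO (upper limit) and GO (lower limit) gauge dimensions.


GO = nominal - lower_tol (smallest hole = maximum material condition)
GO = 81.7 - 0.329 = 81.371
NO-GO = nominal + upper_tol (largest hole = least material condition)
NO-GO = 81.7 + 0.344 = 82.044
spread = NO-GO - GO = 82.044 - 81.371 = 0.6730

0.6730


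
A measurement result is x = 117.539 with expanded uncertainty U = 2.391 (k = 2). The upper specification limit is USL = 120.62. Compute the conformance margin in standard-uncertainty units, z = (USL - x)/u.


u = U / k = 2.391 / 2 = 1.1955
margin = |USL - x| = |120.62 - 117.539| = 3.081
z = margin / u = 3.081 / 1.1955
z = 2.5772

2.5772


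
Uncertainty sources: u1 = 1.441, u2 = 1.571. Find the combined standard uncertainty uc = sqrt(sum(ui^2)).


uc = sqrt(1.441^2 + 1.571^2)
uc = sqrt(4.544522)
uc = 2.1318

2.1318


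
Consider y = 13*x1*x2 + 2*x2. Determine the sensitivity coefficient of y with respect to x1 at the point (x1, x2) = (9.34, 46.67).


y = 13*x1*x2 + 2*x2
dy/dx1 = 13*x2
Evaluate at x2 = 46.67: c1 = 13 * 46.67
c1 = 606.7100

606.7100


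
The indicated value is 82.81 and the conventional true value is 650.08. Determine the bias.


Systematic error = measured - true
= 82.81 - 650.08
= -567.2700

-567.2700


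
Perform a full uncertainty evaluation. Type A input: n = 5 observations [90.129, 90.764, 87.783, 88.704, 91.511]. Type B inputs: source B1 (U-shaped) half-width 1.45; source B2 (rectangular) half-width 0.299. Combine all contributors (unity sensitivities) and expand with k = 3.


mean = (90.129 + 90.764 + 87.783 + 88.704 + 91.511) / 5 = 89.7782
s = sqrt(sum((x - mean)^2)/(n-1)) = 1.5192257
u_A = s / sqrt(n) = 1.5192257 / sqrt(5) = 0.67941839
u_B1 = 1.45 / sqrt(2) = 1.0253048
u_B2 = 0.299 / sqrt(3) = 0.17262773
uc = sqrt(0.67941839^2 + 1.0253048^2 + 0.17262773^2) = 1.2420385
U = k * uc = 3 * 1.2420385
U = 3.7261

3.7261


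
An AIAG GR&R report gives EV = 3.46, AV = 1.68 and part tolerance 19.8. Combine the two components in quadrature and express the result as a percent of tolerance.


GRR = sqrt(EV^2 + AV^2) = sqrt(3.46^2 + 1.68^2) = 3.8462969
%GRR = GRR / tol * 100 = 3.8462969 / 19.8 * 100
%GRR = 19.4257

19.4257


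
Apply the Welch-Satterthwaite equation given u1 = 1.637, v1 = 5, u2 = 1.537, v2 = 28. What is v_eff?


uc = sqrt(u1^2 + u2^2) = sqrt(1.637^2 + 1.537^2) = 2.2454706
v_eff = uc^4 / (u1^4/v1 + u2^4/v2)
= 2.2454706^4 / (1.637^4/5 + 1.537^4/28)
= 25.423158 / 1.6355462
v_eff = 15.5441

15.5441


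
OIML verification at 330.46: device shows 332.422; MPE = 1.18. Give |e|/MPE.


e = indication - reference = 332.422 - 330.46 = 1.9620
|e| = 1.9620
ratio = |e| / MPE = 1.9620 / 1.18
ratio = 1.6627

1.6627


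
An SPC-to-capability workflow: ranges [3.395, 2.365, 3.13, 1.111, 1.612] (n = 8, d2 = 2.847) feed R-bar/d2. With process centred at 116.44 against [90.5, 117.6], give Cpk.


R_bar = (3.395 + 2.365 + 3.13 + 1.111 + 1.612) / 5 = 2.3226
sigma = R_bar / d2 = 2.3226 / 2.847 = 0.81580611
Cp = (USL - LSL)/(6*sigma) = (117.6 - 90.5)/(6*0.81580611) = 5.5364
Cpu = (117.6 - 116.44)/(3*0.81580611) = 0.4740
Cpl = (116.44 - 90.5)/(3*0.81580611) = 10.5989
Cpk = min(Cpu, Cpl) = 0.4740

0.4740


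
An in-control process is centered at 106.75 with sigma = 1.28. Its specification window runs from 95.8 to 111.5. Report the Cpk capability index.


Cpu = (USL - mean) / (3*sigma) = (111.5 - 106.75) / (3*1.28) = 1.2370
Cpl = (mean - LSL) / (3*sigma) = (106.75 - 95.8) / (3*1.28) = 2.8516
Cpk = min(Cpu, Cpl) = 1.2370

1.2370


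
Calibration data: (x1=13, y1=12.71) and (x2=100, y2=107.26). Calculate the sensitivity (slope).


slope = (y2 - y1) / (x2 - x1)
= (107.26 - 12.71) / (100 - 13)
= 94.5500 / 87
= 1.0868

1.0868


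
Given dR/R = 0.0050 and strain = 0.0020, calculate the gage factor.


GF = (dR/R) / epsilon
= 0.0050 / 0.0020
= 2.5000

2.5000


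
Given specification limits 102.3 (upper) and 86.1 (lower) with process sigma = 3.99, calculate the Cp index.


Cp = (USL - LSL) / (6 * sigma)
= (102.3 - 86.1) / (6 * 3.99)
= 16.2000 / 23.9400
= 0.6767

0.6767


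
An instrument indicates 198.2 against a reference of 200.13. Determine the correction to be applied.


Correction = standard - reading
= 200.13 - 198.2
= 1.9300

1.9300


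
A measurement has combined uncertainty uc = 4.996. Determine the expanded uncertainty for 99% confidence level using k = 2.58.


U = k * uc
U = 2.58 * 4.996
U = 12.8897

12.8897


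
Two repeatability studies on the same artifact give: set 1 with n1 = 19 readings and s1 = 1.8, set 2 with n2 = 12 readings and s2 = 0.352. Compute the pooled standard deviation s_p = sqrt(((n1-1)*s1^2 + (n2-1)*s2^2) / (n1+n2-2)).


s_p = sqrt(((n1-1)*s1^2 + (n2-1)*s2^2) / (n1+n2-2))
numerator = (19-1)*1.8^2 + (12-1)*0.352^2 = 58.32 + 1.362944 = 59.682944
denominator = 19 + 12 - 2 = 29
s_p^2 = 59.682944 / 29 = 2.0580326
s_p = sqrt(2.0580326) = 1.4346

1.4346


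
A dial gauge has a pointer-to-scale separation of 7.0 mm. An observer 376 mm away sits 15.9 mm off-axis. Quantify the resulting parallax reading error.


error = h * offset / d
= 7.0 * 15.9 / 376
= 0.2960

0.2960


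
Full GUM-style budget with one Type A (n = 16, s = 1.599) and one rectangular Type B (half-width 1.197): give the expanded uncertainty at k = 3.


u_A = s / sqrt(n) = 1.599 / sqrt(16) = 0.39975
u_B = half_width / sqrt(3) = 1.197 / sqrt(3) = 0.69108827
uc = sqrt(u_A^2 + u_B^2) = sqrt(0.39975^2 + 0.69108827^2) = 0.79837526
U = k * uc = 3 * 0.79837526
U = 2.3951

2.3951


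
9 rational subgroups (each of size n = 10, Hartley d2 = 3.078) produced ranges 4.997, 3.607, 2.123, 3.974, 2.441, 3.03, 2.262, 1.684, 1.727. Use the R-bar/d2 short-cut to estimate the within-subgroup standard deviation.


R_bar = (4.997 + 3.607 + 2.123 + 3.974 + 2.441 + 3.03 + 2.262 + 1.684 + 1.727) / 9
R_bar = 25.845 / 9 = 2.8716667
sigma_hat = R_bar / d2 = 2.8716667 / 3.078 = 0.9330

0.9330


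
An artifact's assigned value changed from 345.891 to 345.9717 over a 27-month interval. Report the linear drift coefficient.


rate = (v2 - v1) / months
= (345.9717 - 345.891) / 27
= 0.0807 / 27
= 0.0030

0.0030


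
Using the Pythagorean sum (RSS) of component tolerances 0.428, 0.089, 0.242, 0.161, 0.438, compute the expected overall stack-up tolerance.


RSS = sqrt(0.428^2 + 0.089^2 + 0.242^2 + 0.161^2 + 0.438^2)
= sqrt(0.467434)
= 0.6837

0.6837


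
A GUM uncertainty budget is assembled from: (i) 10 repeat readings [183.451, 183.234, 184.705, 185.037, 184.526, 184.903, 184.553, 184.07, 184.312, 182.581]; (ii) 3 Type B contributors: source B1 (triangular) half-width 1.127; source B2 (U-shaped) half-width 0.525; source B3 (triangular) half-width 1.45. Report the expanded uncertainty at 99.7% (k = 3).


mean = (183.451 + 183.234 + 184.705 + 185.037 + 184.526 + 184.903 + 184.553 + 184.07 + 184.312 + 182.581) / 10 = 184.1372
s = sqrt(sum((x - mean)^2)/(n-1)) = 0.80180433
u_A = s / sqrt(n) = 0.80180433 / sqrt(10) = 0.25355279
u_B1 = 1.127 / sqrt(6) = 0.46009582
u_B2 = 0.525 / sqrt(2) = 0.37123106
u_B3 = 1.45 / sqrt(6) = 0.59196002
uc = sqrt(0.25355279^2 + 0.46009582^2 + 0.37123106^2 + 0.59196002^2) = 0.87418896
U = k * uc = 3 * 0.87418896
U = 2.6226

2.6226


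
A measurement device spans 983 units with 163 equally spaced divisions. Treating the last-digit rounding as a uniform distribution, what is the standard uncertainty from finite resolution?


resolution = range / divisions
resolution = 983 / 163 = 6.0306748
u_res = resolution / (2*sqrt(3))
u_res = 6.0306748 / 3.4641016
u_res = 1.7409

1.7409


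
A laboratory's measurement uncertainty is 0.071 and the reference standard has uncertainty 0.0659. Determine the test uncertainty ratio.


TUR = u_lab / u_ref
= 0.071 / 0.0659
= 1.0774

1.0774


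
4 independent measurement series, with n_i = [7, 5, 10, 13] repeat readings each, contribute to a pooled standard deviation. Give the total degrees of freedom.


nu = sum_i (n_i - 1)
nu = ((7 - 1) + (5 - 1) + (10 - 1) + (13 - 1))
nu = 6 + 4 + 9 + 12
nu = 31

31


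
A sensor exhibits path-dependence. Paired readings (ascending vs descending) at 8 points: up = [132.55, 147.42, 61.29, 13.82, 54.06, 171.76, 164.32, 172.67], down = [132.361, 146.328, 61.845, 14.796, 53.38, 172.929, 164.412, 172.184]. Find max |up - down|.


|132.55 - 132.361| = 0.1890
|147.42 - 146.328| = 1.0920
|61.29 - 61.845| = 0.5550
|13.82 - 14.796| = 0.9760
|54.06 - 53.38| = 0.6800
|171.76 - 172.929| = 1.1690
|164.32 - 164.412| = 0.0920
|172.67 - 172.184| = 0.4860
hysteresis = max(diffs) = 1.1690

1.1690


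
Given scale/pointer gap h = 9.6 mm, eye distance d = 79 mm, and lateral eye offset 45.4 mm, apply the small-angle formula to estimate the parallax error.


error = h * offset / d
= 9.6 * 45.4 / 79
= 5.5170

5.5170


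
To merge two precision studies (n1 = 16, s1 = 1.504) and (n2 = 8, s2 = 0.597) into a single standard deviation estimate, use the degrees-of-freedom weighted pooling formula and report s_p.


s_p = sqrt(((n1-1)*s1^2 + (n2-1)*s2^2) / (n1+n2-2))
numerator = (16-1)*1.504^2 + (8-1)*0.597^2 = 33.93024 + 2.494863 = 36.425103
denominator = 16 + 8 - 2 = 22
s_p^2 = 36.425103 / 22 = 1.6556865
s_p = sqrt(1.6556865) = 1.2867

1.2867


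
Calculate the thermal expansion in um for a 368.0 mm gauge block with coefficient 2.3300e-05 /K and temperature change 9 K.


dL = L * alpha * dT
= 368.0 * 2.3300e-05 * 9
= 0.0771696 mm
dL_um = 0.0771696 * 1000 = 77.1696 um

77.1696


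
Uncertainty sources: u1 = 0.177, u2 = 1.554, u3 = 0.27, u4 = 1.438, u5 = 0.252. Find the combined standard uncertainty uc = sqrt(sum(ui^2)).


uc = sqrt(0.177^2 + 1.554^2 + 0.27^2 + 1.438^2 + 0.252^2)
uc = sqrt(4.650493)
uc = 2.1565

2.1565


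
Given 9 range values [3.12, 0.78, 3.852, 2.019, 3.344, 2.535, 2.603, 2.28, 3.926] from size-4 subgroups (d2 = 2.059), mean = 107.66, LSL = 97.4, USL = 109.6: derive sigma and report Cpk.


R_bar = (3.12 + 0.78 + 3.852 + 2.019 + 3.344 + 2.535 + 2.603 + 2.28 + 3.926) / 9 = 2.7176667
sigma = R_bar / d2 = 2.7176667 / 2.059 = 1.3198964
Cp = (USL - LSL)/(6*sigma) = (109.6 - 97.4)/(6*1.3198964) = 1.5405
Cpu = (109.6 - 107.66)/(3*1.3198964) = 0.4899
Cpl = (107.66 - 97.4)/(3*1.3198964) = 2.5911
Cpk = min(Cpu, Cpl) = 0.4899

0.4899


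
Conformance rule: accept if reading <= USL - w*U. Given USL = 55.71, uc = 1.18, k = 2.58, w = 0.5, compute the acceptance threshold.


U = k * uc = 2.58 * 1.18 = 3.0444
guard band g = w * U = 0.5 * 3.0444 = 1.5222
AL = USL - g = 55.71 - 1.5222
AL = 54.1878

54.1878


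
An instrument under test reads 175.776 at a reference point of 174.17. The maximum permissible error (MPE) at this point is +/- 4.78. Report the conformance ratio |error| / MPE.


e = indication - reference = 175.776 - 174.17 = 1.6060
|e| = 1.6060
ratio = |e| / MPE = 1.6060 / 4.78
ratio = 0.3360

0.3360


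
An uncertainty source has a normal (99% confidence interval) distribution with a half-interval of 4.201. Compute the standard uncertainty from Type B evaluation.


u_B = half_width / 2.576
u_B = 4.201 / 2.576
u_B = 1.6308

1.6308


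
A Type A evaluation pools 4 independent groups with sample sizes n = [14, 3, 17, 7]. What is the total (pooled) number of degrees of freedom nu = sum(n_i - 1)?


nu = sum_i (n_i - 1)
nu = ((14 - 1) + (3 - 1) + (17 - 1) + (7 - 1))
nu = 13 + 2 + 16 + 6
nu = 37

37


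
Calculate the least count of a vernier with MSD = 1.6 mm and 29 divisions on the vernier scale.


LC = MSD / n_div
= 1.6 / 29
= 0.0552

0.0552


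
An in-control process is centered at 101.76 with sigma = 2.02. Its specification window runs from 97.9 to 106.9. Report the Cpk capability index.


Cpu = (USL - mean) / (3*sigma) = (106.9 - 101.76) / (3*2.02) = 0.8482
Cpl = (mean - LSL) / (3*sigma) = (101.76 - 97.9) / (3*2.02) = 0.6370
Cpk = min(Cpu, Cpl) = 0.6370

0.6370


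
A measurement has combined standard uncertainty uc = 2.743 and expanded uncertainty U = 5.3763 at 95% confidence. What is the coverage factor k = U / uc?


k = U / uc
k = 5.3763 / 2.743
k = 1.96

1.96


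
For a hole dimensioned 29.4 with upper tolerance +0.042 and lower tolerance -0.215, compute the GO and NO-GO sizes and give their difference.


GO = nominal - lower_tol (smallest hole = maximum material condition)
GO = 29.4 - 0.215 = 29.185
NO-GO = nominal + upper_tol (largest hole = least material condition)
NO-GO = 29.4 + 0.042 = 29.442
spread = NO-GO - GO = 29.442 - 29.185 = 0.2570

0.2570


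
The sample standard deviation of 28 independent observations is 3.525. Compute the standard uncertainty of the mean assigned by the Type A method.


u_A = s / sqrt(n)
u_A = 3.525 / sqrt(28)
u_A = 3.525 / 5.2915026
u_A = 0.6662

0.6662


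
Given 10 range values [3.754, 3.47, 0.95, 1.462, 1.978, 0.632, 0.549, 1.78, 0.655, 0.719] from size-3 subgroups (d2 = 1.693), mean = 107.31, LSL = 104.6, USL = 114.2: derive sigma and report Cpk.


R_bar = (3.754 + 3.47 + 0.95 + 1.462 + 1.978 + 0.632 + 0.549 + 1.78 + 0.655 + 0.719) / 10 = 1.5949
sigma = R_bar / d2 = 1.5949 / 1.693 = 0.94205552
Cp = (USL - LSL)/(6*sigma) = (114.2 - 104.6)/(6*0.94205552) = 1.6984
Cpu = (114.2 - 107.31)/(3*0.94205552) = 2.4379
Cpl = (107.31 - 104.6)/(3*0.94205552) = 0.9589
Cpk = min(Cpu, Cpl) = 0.9589

0.9589


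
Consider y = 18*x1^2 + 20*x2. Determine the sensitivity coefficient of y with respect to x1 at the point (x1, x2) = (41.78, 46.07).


y = 18*x1^2 + 20*x2
dy/dx1 = 2*18*x1
Evaluate at x1 = 41.78: c1 = 36 * 41.78
c1 = 1504.0800

1504.0800


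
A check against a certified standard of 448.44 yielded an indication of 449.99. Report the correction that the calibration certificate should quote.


Correction = standard - reading
= 448.44 - 449.99
= -1.5500

-1.5500


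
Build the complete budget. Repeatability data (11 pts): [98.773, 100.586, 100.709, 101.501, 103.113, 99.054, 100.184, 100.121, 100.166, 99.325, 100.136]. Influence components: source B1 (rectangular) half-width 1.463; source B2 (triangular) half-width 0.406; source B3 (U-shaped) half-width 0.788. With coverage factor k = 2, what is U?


mean = (98.773 + 100.586 + 100.709 + 101.501 + 103.113 + 99.054 + 100.184 + 100.121 + 100.166 + 99.325 + 100.136) / 11 = 100.3334545
s = sqrt(sum((x - mean)^2)/(n-1)) = 1.2048799
u_A = s / sqrt(n) = 1.2048799 / sqrt(11) = 0.36328496
u_B1 = 1.463 / sqrt(3) = 0.84466344
u_B2 = 0.406 / sqrt(6) = 0.16574881
u_B3 = 0.788 / sqrt(2) = 0.55720014
uc = sqrt(0.36328496^2 + 0.84466344^2 + 0.16574881^2 + 0.55720014^2) = 1.0878313
U = k * uc = 2 * 1.0878313
U = 2.1757

2.1757


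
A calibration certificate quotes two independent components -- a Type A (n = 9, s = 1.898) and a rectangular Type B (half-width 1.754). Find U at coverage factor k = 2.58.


u_A = s / sqrt(n) = 1.898 / sqrt(9) = 0.63266667
u_B = half_width / sqrt(3) = 1.754 / sqrt(3) = 1.0126724
uc = sqrt(u_A^2 + u_B^2) = sqrt(0.63266667^2 + 1.0126724^2) = 1.1940572
U = k * uc = 2.58 * 1.1940572
U = 3.0807

3.0807


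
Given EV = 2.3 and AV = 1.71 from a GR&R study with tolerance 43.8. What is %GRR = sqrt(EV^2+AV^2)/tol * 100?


GRR = sqrt(EV^2 + AV^2) = sqrt(2.3^2 + 1.71^2) = 2.8660251
%GRR = GRR / tol * 100 = 2.8660251 / 43.8 * 100
%GRR = 6.5434

6.5434


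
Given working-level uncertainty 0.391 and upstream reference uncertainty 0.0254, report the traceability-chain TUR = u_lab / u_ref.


TUR = u_lab / u_ref
= 0.391 / 0.0254
= 15.3937

15.3937


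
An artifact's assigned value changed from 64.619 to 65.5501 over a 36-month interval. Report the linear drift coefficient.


rate = (v2 - v1) / months
= (65.5501 - 64.619) / 36
= 0.9311 / 36
= 0.0259

0.0259


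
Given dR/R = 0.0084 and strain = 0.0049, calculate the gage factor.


GF = (dR/R) / epsilon
= 0.0084 / 0.0049
= 1.7143

1.7143


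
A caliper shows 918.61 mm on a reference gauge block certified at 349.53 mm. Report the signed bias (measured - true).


Systematic error = measured - true
= 918.61 - 349.53
= 569.0800

569.0800


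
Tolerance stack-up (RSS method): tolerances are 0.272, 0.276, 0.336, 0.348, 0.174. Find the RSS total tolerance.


RSS = sqrt(0.272^2 + 0.276^2 + 0.336^2 + 0.348^2 + 0.174^2)
= sqrt(0.414436)
= 0.6438

0.6438


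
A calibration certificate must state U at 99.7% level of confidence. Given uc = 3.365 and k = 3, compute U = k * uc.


U = k * uc
U = 3 * 3.365
U = 10.0950

10.0950


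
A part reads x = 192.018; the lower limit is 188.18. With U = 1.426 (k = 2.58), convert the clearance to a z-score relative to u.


u = U / k = 1.426 / 2.58 = 0.55271318
margin = |LSL - x| = |188.18 - 192.018| = 3.838
z = margin / u = 3.838 / 0.55271318
z = 6.9439

6.9439


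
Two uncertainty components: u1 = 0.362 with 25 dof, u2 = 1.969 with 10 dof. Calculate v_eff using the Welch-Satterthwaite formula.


uc = sqrt(u1^2 + u2^2) = sqrt(0.362^2 + 1.969^2) = 2.0020002
v_eff = uc^4 / (u1^4/v1 + u2^4/v2)
= 2.0020002^4 / (0.362^4/25 + 1.969^4/10)
= 16.064102 / 1.5037696
v_eff = 10.6826

10.6826


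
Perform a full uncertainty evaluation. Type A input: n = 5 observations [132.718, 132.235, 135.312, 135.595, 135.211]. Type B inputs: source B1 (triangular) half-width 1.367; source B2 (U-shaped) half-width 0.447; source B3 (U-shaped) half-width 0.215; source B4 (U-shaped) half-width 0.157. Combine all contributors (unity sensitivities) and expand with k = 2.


mean = (132.718 + 132.235 + 135.312 + 135.595 + 135.211) / 5 = 134.2142
s = sqrt(sum((x - mean)^2)/(n-1)) = 1.6016578
u_A = s / sqrt(n) = 1.6016578 / sqrt(5) = 0.71628314
u_B1 = 1.367 / sqrt(6) = 0.55807541
u_B2 = 0.447 / sqrt(2) = 0.31607673
u_B3 = 0.215 / sqrt(2) = 0.15202796
u_B4 = 0.157 / sqrt(2) = 0.11101576
uc = sqrt(0.71628314^2 + 0.55807541^2 + 0.31607673^2 + 0.15202796^2 + 0.11101576^2) = 0.97971996
U = k * uc = 2 * 0.97971996
U = 1.9594

1.9594


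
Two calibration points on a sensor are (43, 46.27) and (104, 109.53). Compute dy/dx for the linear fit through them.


slope = (y2 - y1) / (x2 - x1)
= (109.53 - 46.27) / (104 - 43)
= 63.2600 / 61
= 1.0370

1.0370


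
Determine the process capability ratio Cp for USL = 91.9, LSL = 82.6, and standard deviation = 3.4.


Cp = (USL - LSL) / (6 * sigma)
= (91.9 - 82.6) / (6 * 3.4)
= 9.3000 / 20.4000
= 0.4559

0.4559


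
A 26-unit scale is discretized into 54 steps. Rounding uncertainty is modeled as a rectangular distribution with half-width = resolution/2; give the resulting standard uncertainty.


resolution = range / divisions
resolution = 26 / 54 = 0.48148148
u_res = resolution / (2*sqrt(3))
u_res = 0.48148148 / 3.4641016
u_res = 0.1390

0.1390


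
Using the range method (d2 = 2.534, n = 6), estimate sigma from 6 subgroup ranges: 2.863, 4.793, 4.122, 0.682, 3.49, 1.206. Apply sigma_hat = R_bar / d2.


R_bar = (2.863 + 4.793 + 4.122 + 0.682 + 3.49 + 1.206) / 6
R_bar = 17.156 / 6 = 2.8593333
sigma_hat = R_bar / d2 = 2.8593333 / 2.534 = 1.1284

1.1284


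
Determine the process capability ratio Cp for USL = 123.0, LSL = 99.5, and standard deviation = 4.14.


Cp = (USL - LSL) / (6 * sigma)
= (123.0 - 99.5) / (6 * 4.14)
= 23.5000 / 24.8400
= 0.9461

0.9461


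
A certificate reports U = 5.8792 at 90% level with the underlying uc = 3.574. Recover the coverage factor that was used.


k = U / uc
k = 5.8792 / 3.574
k = 1.645

1.645


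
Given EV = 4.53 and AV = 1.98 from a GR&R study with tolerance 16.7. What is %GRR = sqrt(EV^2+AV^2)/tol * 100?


GRR = sqrt(EV^2 + AV^2) = sqrt(4.53^2 + 1.98^2) = 4.9438143
%GRR = GRR / tol * 100 = 4.9438143 / 16.7 * 100
%GRR = 29.6037

29.6037


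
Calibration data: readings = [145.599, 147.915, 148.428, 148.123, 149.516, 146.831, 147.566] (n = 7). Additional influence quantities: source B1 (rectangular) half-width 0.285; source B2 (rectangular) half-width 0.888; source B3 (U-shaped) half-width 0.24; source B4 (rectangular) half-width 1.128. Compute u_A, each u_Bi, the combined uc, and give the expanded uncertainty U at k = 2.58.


mean = (145.599 + 147.915 + 148.428 + 148.123 + 149.516 + 146.831 + 147.566) / 7 = 147.7111429
s = sqrt(sum((x - mean)^2)/(n-1)) = 1.24093
u_A = s / sqrt(n) = 1.24093 / sqrt(7) = 0.46902745
u_B1 = 0.285 / sqrt(3) = 0.16454483
u_B2 = 0.888 / sqrt(3) = 0.51268704
u_B3 = 0.24 / sqrt(2) = 0.16970563
u_B4 = 1.128 / sqrt(3) = 0.6512511
uc = sqrt(0.46902745^2 + 0.16454483^2 + 0.51268704^2 + 0.16970563^2 + 0.6512511^2) = 0.98124296
U = k * uc = 2.58 * 0.98124296
U = 2.5316

2.5316


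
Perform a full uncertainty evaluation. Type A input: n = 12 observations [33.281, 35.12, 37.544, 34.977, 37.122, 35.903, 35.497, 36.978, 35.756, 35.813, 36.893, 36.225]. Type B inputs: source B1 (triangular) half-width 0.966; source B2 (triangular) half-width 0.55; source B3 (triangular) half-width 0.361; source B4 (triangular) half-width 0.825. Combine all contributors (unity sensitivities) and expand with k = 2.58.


mean = (33.281 + 35.12 + 37.544 + 34.977 + 37.122 + 35.903 + 35.497 + 36.978 + 35.756 + 35.813 + 36.893 + 36.225) / 12 = 35.92575
s = sqrt(sum((x - mean)^2)/(n-1)) = 1.1658799
u_A = s / sqrt(n) = 1.1658799 / sqrt(12) = 0.33656054
u_B1 = 0.966 / sqrt(6) = 0.39436785
u_B2 = 0.55 / sqrt(6) = 0.22453656
u_B3 = 0.361 / sqrt(6) = 0.14737763
u_B4 = 0.825 / sqrt(6) = 0.33680484
uc = sqrt(0.33656054^2 + 0.39436785^2 + 0.22453656^2 + 0.14737763^2 + 0.33680484^2) = 0.6740722
U = k * uc = 2.58 * 0.6740722
U = 1.7391

1.7391


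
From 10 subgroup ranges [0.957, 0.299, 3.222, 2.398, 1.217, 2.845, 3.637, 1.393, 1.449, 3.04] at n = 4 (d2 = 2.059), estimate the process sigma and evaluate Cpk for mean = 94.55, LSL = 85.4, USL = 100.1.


R_bar = (0.957 + 0.299 + 3.222 + 2.398 + 1.217 + 2.845 + 3.637 + 1.393 + 1.449 + 3.04) / 10 = 2.0457
sigma = R_bar / d2 = 2.0457 / 2.059 = 0.99354055
Cp = (USL - LSL)/(6*sigma) = (100.1 - 85.4)/(6*0.99354055) = 2.4659
Cpu = (100.1 - 94.55)/(3*0.99354055) = 1.8620
Cpl = (94.55 - 85.4)/(3*0.99354055) = 3.0698
Cpk = min(Cpu, Cpl) = 1.8620

1.8620


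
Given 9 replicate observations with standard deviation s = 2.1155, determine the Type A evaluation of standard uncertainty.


u_A = s / sqrt(n)
u_A = 2.1155 / sqrt(9)
u_A = 2.1155 / 3
u_A = 0.7052

0.7052


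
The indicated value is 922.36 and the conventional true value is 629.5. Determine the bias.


Systematic error = measured - true
= 922.36 - 629.5
= 292.8600

292.8600


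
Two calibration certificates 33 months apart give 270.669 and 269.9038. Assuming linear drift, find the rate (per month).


rate = (v2 - v1) / months
= (269.9038 - 270.669) / 33
= -0.7652 / 33
= -0.0232

-0.0232


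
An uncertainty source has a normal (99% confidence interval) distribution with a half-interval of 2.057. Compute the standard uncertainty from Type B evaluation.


u_B = half_width / 2.576
u_B = 2.057 / 2.576
u_B = 0.7985

0.7985


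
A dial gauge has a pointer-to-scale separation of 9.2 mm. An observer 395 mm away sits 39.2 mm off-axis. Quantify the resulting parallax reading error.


error = h * offset / d
= 9.2 * 39.2 / 395
= 0.9130

0.9130


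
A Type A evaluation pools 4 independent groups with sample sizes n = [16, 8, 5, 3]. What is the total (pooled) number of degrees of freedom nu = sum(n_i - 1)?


nu = sum_i (n_i - 1)
nu = ((16 - 1) + (8 - 1) + (5 - 1) + (3 - 1))
nu = 15 + 7 + 4 + 2
nu = 28

28


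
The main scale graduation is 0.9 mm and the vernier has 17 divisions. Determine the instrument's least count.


LC = MSD / n_div
= 0.9 / 17
= 0.0529

0.0529


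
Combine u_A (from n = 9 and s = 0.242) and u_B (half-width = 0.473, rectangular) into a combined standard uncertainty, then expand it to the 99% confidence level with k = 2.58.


u_A = s / sqrt(n) = 0.242 / sqrt(9) = 0.080666667
u_B = half_width / sqrt(3) = 0.473 / sqrt(3) = 0.27308668
uc = sqrt(u_A^2 + u_B^2) = sqrt(0.080666667^2 + 0.27308668^2) = 0.28475155
U = k * uc = 2.58 * 0.28475155
U = 0.7347

0.7347


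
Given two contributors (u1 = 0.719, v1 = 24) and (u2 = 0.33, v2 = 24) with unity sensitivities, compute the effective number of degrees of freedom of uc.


uc = sqrt(u1^2 + u2^2) = sqrt(0.719^2 + 0.33^2) = 0.79111377
v_eff = uc^4 / (u1^4/v1 + u2^4/v2)
= 0.79111377^4 / (0.719^4/24 + 0.33^4/24)
= 0.39170199 / 0.011629495
v_eff = 33.6818

33.6818


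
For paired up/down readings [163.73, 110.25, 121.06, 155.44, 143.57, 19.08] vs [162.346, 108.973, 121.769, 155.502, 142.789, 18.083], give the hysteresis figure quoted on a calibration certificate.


|163.73 - 162.346| = 1.3840
|110.25 - 108.973| = 1.2770
|121.06 - 121.769| = 0.7090
|155.44 - 155.502| = 0.0620
|143.57 - 142.789| = 0.7810
|19.08 - 18.083| = 0.9970
hysteresis = max(diffs) = 1.3840

1.3840


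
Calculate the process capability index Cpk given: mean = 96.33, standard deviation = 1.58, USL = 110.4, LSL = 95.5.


Cpu = (USL - mean) / (3*sigma) = (110.4 - 96.33) / (3*1.58) = 2.9684
Cpl = (mean - LSL) / (3*sigma) = (96.33 - 95.5) / (3*1.58) = 0.1751
Cpk = min(Cpu, Cpl) = 0.1751

0.1751


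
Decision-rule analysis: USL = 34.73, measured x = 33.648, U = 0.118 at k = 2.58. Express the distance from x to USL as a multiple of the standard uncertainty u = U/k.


u = U / k = 0.118 / 2.58 = 0.045736434
margin = |USL - x| = |34.73 - 33.648| = 1.082
z = margin / u = 1.082 / 0.045736434
z = 23.6573

23.6573


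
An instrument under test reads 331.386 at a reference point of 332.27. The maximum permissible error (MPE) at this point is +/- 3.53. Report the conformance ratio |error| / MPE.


e = indication - reference = 331.386 - 332.27 = -0.8840
|e| = 0.8840
ratio = |e| / MPE = 0.8840 / 3.53
ratio = 0.2504

0.2504


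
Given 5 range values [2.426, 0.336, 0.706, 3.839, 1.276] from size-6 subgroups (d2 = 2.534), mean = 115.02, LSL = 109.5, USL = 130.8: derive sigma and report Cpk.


R_bar = (2.426 + 0.336 + 0.706 + 3.839 + 1.276) / 5 = 1.7166
sigma = R_bar / d2 = 1.7166 / 2.534 = 0.67742699
Cp = (USL - LSL)/(6*sigma) = (130.8 - 109.5)/(6*0.67742699) = 5.2404
Cpu = (130.8 - 115.02)/(3*0.67742699) = 7.7647
Cpl = (115.02 - 109.5)/(3*0.67742699) = 2.7162
Cpk = min(Cpu, Cpl) = 2.7162

2.7162


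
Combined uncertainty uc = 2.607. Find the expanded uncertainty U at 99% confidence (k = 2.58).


U = k * uc
U = 2.58 * 2.607
U = 6.7261

6.7261


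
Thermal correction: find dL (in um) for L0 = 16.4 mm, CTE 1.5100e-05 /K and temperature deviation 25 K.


dL = L * alpha * dT
= 16.4 * 1.5100e-05 * 25
= 0.0061910 mm
dL_um = 0.0061910 * 1000 = 6.1910 um

6.1910


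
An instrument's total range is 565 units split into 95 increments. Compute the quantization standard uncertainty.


resolution = range / divisions
resolution = 565 / 95 = 5.9473684
u_res = resolution / (2*sqrt(3))
u_res = 5.9473684 / 3.4641016
u_res = 1.7169

1.7169


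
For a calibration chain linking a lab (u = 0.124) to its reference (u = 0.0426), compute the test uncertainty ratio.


TUR = u_lab / u_ref
= 0.124 / 0.0426
= 2.9108

2.9108


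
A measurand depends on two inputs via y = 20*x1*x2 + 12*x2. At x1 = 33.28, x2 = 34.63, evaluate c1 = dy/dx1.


y = 20*x1*x2 + 12*x2
dy/dx1 = 20*x2
Evaluate at x2 = 34.63: c1 = 20 * 34.63
c1 = 692.6000

692.6000


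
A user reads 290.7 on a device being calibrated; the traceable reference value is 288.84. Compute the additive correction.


Correction = standard - reading
= 288.84 - 290.7
= -1.8600

-1.8600


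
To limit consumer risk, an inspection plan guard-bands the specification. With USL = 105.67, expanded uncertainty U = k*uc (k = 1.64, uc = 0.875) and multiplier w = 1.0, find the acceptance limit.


U = k * uc = 1.64 * 0.875 = 1.435
guard band g = w * U = 1.0 * 1.435 = 1.435
AL = USL - g = 105.67 - 1.435
AL = 104.2350

104.2350


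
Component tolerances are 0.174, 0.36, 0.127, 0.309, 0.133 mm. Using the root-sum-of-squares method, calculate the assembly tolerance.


RSS = sqrt(0.174^2 + 0.36^2 + 0.127^2 + 0.309^2 + 0.133^2)
= sqrt(0.289175)
= 0.5377

0.5377


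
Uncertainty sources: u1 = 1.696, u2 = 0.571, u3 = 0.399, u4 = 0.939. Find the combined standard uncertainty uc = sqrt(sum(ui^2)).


uc = sqrt(1.696^2 + 0.571^2 + 0.399^2 + 0.939^2)
uc = sqrt(4.243379)
uc = 2.0599

2.0599


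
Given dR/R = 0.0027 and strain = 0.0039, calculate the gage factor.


GF = (dR/R) / epsilon
= 0.0027 / 0.0039
= 0.6923

0.6923


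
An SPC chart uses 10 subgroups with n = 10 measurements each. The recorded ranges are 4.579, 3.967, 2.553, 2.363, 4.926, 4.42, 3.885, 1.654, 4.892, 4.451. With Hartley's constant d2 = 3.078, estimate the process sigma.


R_bar = (4.579 + 3.967 + 2.553 + 2.363 + 4.926 + 4.42 + 3.885 + 1.654 + 4.892 + 4.451) / 10
R_bar = 37.69 / 10 = 3.769
sigma_hat = R_bar / d2 = 3.769 / 3.078 = 1.2245

1.2245


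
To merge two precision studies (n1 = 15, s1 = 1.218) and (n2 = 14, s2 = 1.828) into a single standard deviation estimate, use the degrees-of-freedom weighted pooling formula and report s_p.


s_p = sqrt(((n1-1)*s1^2 + (n2-1)*s2^2) / (n1+n2-2))
numerator = (15-1)*1.218^2 + (14-1)*1.828^2 = 20.769336 + 43.440592 = 64.209928
denominator = 15 + 14 - 2 = 27
s_p^2 = 64.209928 / 27 = 2.3781455
s_p = sqrt(2.3781455) = 1.5421

1.5421


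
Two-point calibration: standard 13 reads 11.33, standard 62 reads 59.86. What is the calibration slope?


slope = (y2 - y1) / (x2 - x1)
= (59.86 - 11.33) / (62 - 13)
= 48.5300 / 49
= 0.9904

0.9904


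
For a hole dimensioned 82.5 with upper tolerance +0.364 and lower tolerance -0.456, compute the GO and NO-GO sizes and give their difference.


GO = nominal - lower_tol (smallest hole = maximum material condition)
GO = 82.5 - 0.456 = 82.044
NO-GO = nominal + upper_tol (largest hole = least material condition)
NO-GO = 82.5 + 0.364 = 82.864
spread = NO-GO - GO = 82.864 - 82.044 = 0.8200

0.8200


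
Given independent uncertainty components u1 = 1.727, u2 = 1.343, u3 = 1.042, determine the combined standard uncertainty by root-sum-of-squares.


uc = sqrt(1.727^2 + 1.343^2 + 1.042^2)
uc = sqrt(5.871942)
uc = 2.4232

2.4232


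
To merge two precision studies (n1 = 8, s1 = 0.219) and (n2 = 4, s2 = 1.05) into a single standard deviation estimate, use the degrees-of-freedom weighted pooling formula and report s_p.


s_p = sqrt(((n1-1)*s1^2 + (n2-1)*s2^2) / (n1+n2-2))
numerator = (8-1)*0.219^2 + (4-1)*1.05^2 = 0.335727 + 3.3075 = 3.643227
denominator = 8 + 4 - 2 = 10
s_p^2 = 3.643227 / 10 = 0.3643227
s_p = sqrt(0.3643227) = 0.6036

0.6036


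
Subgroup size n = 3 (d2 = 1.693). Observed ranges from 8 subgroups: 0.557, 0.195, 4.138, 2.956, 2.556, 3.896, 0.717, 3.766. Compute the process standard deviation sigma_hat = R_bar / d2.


R_bar = (0.557 + 0.195 + 4.138 + 2.956 + 2.556 + 3.896 + 0.717 + 3.766) / 8
R_bar = 18.781 / 8 = 2.347625
sigma_hat = R_bar / d2 = 2.347625 / 1.693 = 1.3867

1.3867


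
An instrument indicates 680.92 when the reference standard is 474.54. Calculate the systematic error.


Systematic error = measured - true
= 680.92 - 474.54
= 206.3800

206.3800


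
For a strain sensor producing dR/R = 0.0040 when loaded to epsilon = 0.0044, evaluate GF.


GF = (dR/R) / epsilon
= 0.0040 / 0.0044
= 0.9091

0.9091


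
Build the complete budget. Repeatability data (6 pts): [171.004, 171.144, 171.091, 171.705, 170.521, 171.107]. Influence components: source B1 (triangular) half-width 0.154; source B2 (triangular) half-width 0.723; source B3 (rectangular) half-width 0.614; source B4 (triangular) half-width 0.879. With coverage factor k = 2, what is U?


mean = (171.004 + 171.144 + 171.091 + 171.705 + 170.521 + 171.107) / 6 = 171.0953333
s = sqrt(sum((x - mean)^2)/(n-1)) = 0.37746982
u_A = s / sqrt(n) = 0.37746982 / sqrt(6) = 0.15410141
u_B1 = 0.154 / sqrt(6) = 0.062870237
u_B2 = 0.723 / sqrt(6) = 0.29516351
u_B3 = 0.614 / sqrt(3) = 0.35449307
u_B4 = 0.879 / sqrt(6) = 0.35885025
uc = sqrt(0.15410141^2 + 0.062870237^2 + 0.29516351^2 + 0.35449307^2 + 0.35885025^2) = 0.60766788
U = k * uc = 2 * 0.60766788
U = 1.2153

1.2153


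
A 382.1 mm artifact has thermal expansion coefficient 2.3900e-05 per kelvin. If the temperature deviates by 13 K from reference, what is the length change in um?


dL = L * alpha * dT
= 382.1 * 2.3900e-05 * 13
= 0.1187185 mm
dL_um = 0.1187185 * 1000 = 118.7185 um

118.7185


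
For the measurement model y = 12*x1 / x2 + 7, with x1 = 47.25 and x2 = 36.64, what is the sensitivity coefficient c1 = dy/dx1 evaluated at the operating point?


y = 12*x1 / x2 + 7
dy/dx1 = 12/x2
Evaluate at x2 = 36.64: c1 = 12 / 36.64
c1 = 0.3275

0.3275


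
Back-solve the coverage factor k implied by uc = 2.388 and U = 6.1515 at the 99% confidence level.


k = U / uc
k = 6.1515 / 2.388
k = 2.576

2.576


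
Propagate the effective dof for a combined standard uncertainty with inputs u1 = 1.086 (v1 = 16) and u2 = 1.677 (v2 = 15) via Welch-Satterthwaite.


uc = sqrt(u1^2 + u2^2) = sqrt(1.086^2 + 1.677^2) = 1.9979302
v_eff = uc^4 / (u1^4/v1 + u2^4/v2)
= 1.9979302^4 / (1.086^4/16 + 1.677^4/15)
= 15.933869 / 0.61421556
v_eff = 25.9418

25.9418


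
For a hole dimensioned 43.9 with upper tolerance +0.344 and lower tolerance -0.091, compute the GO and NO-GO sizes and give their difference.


GO = nominal - lower_tol (smallest hole = maximum material condition)
GO = 43.9 - 0.091 = 43.809
NO-GO = nominal + upper_tol (largest hole = least material condition)
NO-GO = 43.9 + 0.344 = 44.244
spread = NO-GO - GO = 44.244 - 43.809 = 0.4350

0.4350


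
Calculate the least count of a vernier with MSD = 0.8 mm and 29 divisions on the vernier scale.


LC = MSD / n_div
= 0.8 / 29
= 0.0276

0.0276


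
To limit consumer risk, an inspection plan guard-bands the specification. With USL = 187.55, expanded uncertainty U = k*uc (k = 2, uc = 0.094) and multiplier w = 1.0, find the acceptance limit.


U = k * uc = 2 * 0.094 = 0.188
guard band g = w * U = 1.0 * 0.188 = 0.188
AL = USL - g = 187.55 - 0.188
AL = 187.3620

187.3620


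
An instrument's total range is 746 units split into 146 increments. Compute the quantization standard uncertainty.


resolution = range / divisions
resolution = 746 / 146 = 5.109589
u_res = resolution / (2*sqrt(3))
u_res = 5.109589 / 3.4641016
u_res = 1.4750

1.4750


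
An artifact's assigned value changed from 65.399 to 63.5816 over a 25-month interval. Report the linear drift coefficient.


rate = (v2 - v1) / months
= (63.5816 - 65.399) / 25
= -1.8174 / 25
= -0.0727

-0.0727


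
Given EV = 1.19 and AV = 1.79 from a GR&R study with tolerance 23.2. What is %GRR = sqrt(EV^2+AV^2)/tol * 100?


GRR = sqrt(EV^2 + AV^2) = sqrt(1.19^2 + 1.79^2) = 2.149465
%GRR = GRR / tol * 100 = 2.149465 / 23.2 * 100
%GRR = 9.2649

9.2649


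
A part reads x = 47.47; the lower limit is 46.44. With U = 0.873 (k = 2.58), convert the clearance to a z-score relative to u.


u = U / k = 0.873 / 2.58 = 0.33837209
margin = |LSL - x| = |46.44 - 47.47| = 1.03
z = margin / u = 1.03 / 0.33837209
z = 3.0440

3.0440


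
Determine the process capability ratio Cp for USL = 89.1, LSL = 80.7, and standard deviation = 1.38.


Cp = (USL - LSL) / (6 * sigma)
= (89.1 - 80.7) / (6 * 1.38)
= 8.4000 / 8.2800
= 1.0145

1.0145


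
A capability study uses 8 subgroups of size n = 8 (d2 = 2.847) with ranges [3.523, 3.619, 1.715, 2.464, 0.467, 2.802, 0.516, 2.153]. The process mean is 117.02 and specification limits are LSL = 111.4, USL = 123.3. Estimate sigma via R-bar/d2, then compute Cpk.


R_bar = (3.523 + 3.619 + 1.715 + 2.464 + 0.467 + 2.802 + 0.516 + 2.153) / 8 = 2.157375
sigma = R_bar / d2 = 2.157375 / 2.847 = 0.75777134
Cp = (USL - LSL)/(6*sigma) = (123.3 - 111.4)/(6*0.75777134) = 2.6173
Cpu = (123.3 - 117.02)/(3*0.75777134) = 2.7625
Cpl = (117.02 - 111.4)/(3*0.75777134) = 2.4722
Cpk = min(Cpu, Cpl) = 2.4722

2.4722


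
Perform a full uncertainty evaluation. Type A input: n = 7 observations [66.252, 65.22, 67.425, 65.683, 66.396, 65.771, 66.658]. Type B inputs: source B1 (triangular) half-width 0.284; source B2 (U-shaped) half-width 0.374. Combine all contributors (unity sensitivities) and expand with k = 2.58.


mean = (66.252 + 65.22 + 67.425 + 65.683 + 66.396 + 65.771 + 66.658) / 7 = 66.20071429
s = sqrt(sum((x - mean)^2)/(n-1)) = 0.72608946
u_A = s / sqrt(n) = 0.72608946 / sqrt(7) = 0.27443602
u_B1 = 0.284 / sqrt(6) = 0.11594251
u_B2 = 0.374 / sqrt(2) = 0.26445794
uc = sqrt(0.27443602^2 + 0.11594251^2 + 0.26445794^2) = 0.39836641
U = k * uc = 2.58 * 0.39836641
U = 1.0278

1.0278


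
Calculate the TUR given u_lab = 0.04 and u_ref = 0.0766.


TUR = u_lab / u_ref
= 0.04 / 0.0766
= 0.5222

0.5222


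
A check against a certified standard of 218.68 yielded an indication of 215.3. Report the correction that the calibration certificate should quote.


Correction = standard - reading
= 218.68 - 215.3
= 3.3800

3.3800


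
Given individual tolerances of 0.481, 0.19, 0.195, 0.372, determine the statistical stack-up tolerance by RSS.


RSS = sqrt(0.481^2 + 0.19^2 + 0.195^2 + 0.372^2)
= sqrt(0.44387)
= 0.6662

0.6662


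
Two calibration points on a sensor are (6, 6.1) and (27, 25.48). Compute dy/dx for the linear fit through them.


slope = (y2 - y1) / (x2 - x1)
= (25.48 - 6.1) / (27 - 6)
= 19.3800 / 21
= 0.9229

0.9229


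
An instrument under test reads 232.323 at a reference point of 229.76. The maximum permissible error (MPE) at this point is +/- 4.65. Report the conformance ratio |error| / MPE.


e = indication - reference = 232.323 - 229.76 = 2.5630
|e| = 2.5630
ratio = |e| / MPE = 2.5630 / 4.65
ratio = 0.5512

0.5512
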